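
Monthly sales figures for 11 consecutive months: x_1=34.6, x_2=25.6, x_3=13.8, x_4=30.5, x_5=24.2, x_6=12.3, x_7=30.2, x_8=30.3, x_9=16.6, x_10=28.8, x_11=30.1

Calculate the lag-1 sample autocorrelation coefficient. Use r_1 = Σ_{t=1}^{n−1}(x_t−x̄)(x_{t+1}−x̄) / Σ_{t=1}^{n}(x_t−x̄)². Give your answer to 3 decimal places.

-0.261

Mean x̄ = (34.6 + 25.6 + 13.8 + 30.5 + 24.2 + 12.3 + 30.2 + 30.3 + 16.6 + 28.8 + 30.1)/11 = 25.1818
Numerator Σ_{t=1}^{10}(x_t−x̄)(x_{t+1}−x̄) = -150.0640
Denominator Σ(x_t−x̄)² = 575.9164
r_1 = -150.0640 / 575.9164 = -0.261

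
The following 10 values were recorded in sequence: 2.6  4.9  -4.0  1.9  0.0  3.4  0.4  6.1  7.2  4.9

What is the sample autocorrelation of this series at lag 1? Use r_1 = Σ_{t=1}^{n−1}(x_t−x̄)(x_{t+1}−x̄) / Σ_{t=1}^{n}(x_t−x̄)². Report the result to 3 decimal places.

0.065

Mean x̄ = (2.6 + 4.9 − 4.0 + 1.9 + 0.0 + 3.4 + 0.4 + 6.1 + 7.2 + 4.9)/10 = 2.7400
Numerator Σ_{t=1}^{9}(x_t−x̄)(x_{t+1}−x̄) = 6.5064
Denominator Σ(x_t−x̄)² = 100.0840
r_1 = 6.5064 / 100.0840 = 0.065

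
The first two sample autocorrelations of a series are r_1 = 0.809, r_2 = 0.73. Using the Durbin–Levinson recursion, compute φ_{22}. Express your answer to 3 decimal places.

0.219

φ_{22} = (r_2 − r_1²) / (1 − r_1²)
r_1² = (0.809)² = 0.654481
Numerator = 0.73 − 0.6545 = 0.0755; denominator = 1 − 0.6545 = 0.3455
φ_{22} = 0.0755 / 0.3455 = 0.219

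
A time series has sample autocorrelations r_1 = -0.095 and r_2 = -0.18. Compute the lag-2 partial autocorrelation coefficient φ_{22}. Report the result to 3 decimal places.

-0.191

φ_{22} = (r_2 − r_1²) / (1 − r_1²)
r_1² = (-0.095)² = 0.009025
Numerator = -0.18 − 0.0090 = -0.1890; denominator = 1 − 0.0090 = 0.9910
φ_{22} = -0.1890 / 0.9910 = -0.191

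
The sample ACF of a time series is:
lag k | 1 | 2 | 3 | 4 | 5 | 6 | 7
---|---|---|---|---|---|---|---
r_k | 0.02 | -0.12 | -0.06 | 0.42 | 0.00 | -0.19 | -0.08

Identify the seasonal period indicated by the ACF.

The largest autocorrelation is r_4 = 0.42; the remaining lags stay at or below 0.02.
The dominant spike at lag 4 indicates a seasonal period of 4.

4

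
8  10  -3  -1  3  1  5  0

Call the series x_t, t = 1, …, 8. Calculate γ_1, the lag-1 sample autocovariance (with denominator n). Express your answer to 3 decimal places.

0.826

Mean x̄ = (8 + 10 − 3 − 1 + 3 + 1 + 5 + 0)/8 = 2.8750
Σ_{t=1}^{7}(x_t−x̄)(x_{t+1}−x̄) = 6.6094
γ_1 = 6.6094 / 8 = 0.826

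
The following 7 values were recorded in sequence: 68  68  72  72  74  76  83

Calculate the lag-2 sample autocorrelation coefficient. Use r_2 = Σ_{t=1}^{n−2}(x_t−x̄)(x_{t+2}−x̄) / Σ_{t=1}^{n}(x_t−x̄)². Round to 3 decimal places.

0.100

Mean x̄ = (68 + 68 + 72 + 72 + 74 + 76 + 83)/7 = 73.2857
Σ(x_t−x̄)(x_{t+2}−x̄) = (6.7959) + (6.7959) + (-0.9184) + (-3.4898) + (6.9388) = 16.1224
Denominator Σ(x_t−x̄)² = 161.4286
r_2 = 16.1224 / 161.4286 = 0.100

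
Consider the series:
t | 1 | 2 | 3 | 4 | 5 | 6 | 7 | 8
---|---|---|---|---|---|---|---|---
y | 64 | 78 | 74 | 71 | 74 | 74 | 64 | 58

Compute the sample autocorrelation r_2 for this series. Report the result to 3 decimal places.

-0.193

Mean ȳ = (64 + 78 + 74 + 71 + 74 + 74 + 64 + 58)/8 = 69.6250
Σ(y_t−ȳ)(y_{t+2}−ȳ) = (-24.6094) + (11.5156) + (19.1406) + (6.0156) + (-24.6094) + (-50.8594) = -63.4063
Denominator Σ(y_t−ȳ)² = 327.8750
r_2 = -63.4063 / 327.8750 = -0.193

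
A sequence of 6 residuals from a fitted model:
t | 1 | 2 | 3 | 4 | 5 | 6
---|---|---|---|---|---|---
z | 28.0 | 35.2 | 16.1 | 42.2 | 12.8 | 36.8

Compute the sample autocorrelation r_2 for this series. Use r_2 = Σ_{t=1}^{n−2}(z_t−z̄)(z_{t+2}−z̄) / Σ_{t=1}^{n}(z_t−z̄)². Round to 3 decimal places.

0.579

Mean z̄ = (28.0 + 35.2 + 16.1 + 42.2 + 12.8 + 36.8)/6 = 28.5167
Deviations from mean: -0.5167, 6.6833, -12.4167, 13.6833, -15.7167, 8.2833
Σ(z_t−z̄)(z_{t+2}−z̄) = (6.4153) + (91.4503) + (195.1486) + (113.3436) = 406.3578
Denominator Σ(z_t−z̄)² = 701.9683
r_2 = 406.3578 / 701.9683 = 0.579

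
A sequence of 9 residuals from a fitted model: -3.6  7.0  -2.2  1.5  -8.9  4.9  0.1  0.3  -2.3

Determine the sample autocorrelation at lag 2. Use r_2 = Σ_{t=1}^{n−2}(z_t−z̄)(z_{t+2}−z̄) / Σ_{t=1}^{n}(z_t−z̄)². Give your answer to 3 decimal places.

0.248

Mean z̄ = (-3.6 + 7.0 − 2.2 + 1.5 − 8.9 + 4.9 + 0.1 + 0.3 − 2.3)/9 = -0.3556
Σ(z_t−z̄)(z_{t+2}−z̄) = (5.9842) + (13.6486) + (15.7598) + (9.7520) + (-3.8925) + (3.4453) + (-0.8858) = 43.8116
Denominator Σ(z_t−z̄)² = 176.5222
r_2 = 43.8116 / 176.5222 = 0.248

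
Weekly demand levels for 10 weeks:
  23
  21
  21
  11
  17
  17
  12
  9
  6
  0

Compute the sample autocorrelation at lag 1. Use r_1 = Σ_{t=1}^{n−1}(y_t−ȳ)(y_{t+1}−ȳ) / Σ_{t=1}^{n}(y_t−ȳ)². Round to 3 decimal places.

0.501

Mean ȳ = (23 + 21 + 21 + 11 + 17 + 17 + 12 + 9 + 6 + 0)/10 = 13.7000
Numerator Σ_{t=1}^{9}(y_t−ȳ)(y_{t+1}−ȳ) = 247.5100
Denominator Σ(y_t−ȳ)² = 494.1000
r_1 = 247.5100 / 494.1000 = 0.501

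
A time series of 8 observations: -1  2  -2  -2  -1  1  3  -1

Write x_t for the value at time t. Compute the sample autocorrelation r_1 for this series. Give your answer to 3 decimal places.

Mean x̄ = (-1 + 2 − 2 − 2 − 1 + 1 + 3 − 1)/8 = -0.1250
Deviations from mean: -0.8750, 2.1250, -1.8750, -1.8750, -0.8750, 1.1250, 3.1250, -0.8750
Σ(x_t−x̄)(x_{t+1}−x̄) = (-1.8594) + (-3.9844) + (3.5156) + (1.6406) + (-0.9844) + (3.5156) + (-2.7344) = -0.8906
Denominator Σ(x_t−x̄)² = 24.8750
r_1 = -0.8906 / 24.8750 = -0.036

-0.036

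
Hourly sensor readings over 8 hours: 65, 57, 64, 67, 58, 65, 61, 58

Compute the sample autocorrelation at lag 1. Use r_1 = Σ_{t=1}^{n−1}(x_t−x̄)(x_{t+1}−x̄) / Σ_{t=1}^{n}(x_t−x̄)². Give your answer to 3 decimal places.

-0.439

Mean x̄ = (65 + 57 + 64 + 67 + 58 + 65 + 61 + 58)/8 = 61.8750
Numerator Σ_{t=1}^{7}(x_t−x̄)(x_{t+1}−x̄) = -46.0156
Denominator Σ(x_t−x̄)² = 104.8750
r_1 = -46.0156 / 104.8750 = -0.439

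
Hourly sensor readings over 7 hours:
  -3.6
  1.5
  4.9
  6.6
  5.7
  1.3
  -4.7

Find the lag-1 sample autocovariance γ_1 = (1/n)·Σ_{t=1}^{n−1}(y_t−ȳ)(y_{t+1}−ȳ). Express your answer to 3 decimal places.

Mean ȳ = (-3.6 + 1.5 + 4.9 + 6.6 + 5.7 + 1.3 − 4.7)/7 = 1.6714
Σ_{t=1}^{6}(y_t−ȳ)(y_{t+1}−ȳ) = 36.9878
γ_1 = 36.9878 / 7 = 5.284

5.284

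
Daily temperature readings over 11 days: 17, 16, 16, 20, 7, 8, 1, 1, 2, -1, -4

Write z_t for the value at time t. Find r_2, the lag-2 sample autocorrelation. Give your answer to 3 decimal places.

Mean z̄ = (17 + 16 + 16 + 20 + 7 + 8 + 1 + 1 + 2 − 1 − 4)/11 = 7.5455
Numerator Σ_{t=1}^{9}(z_t−z̄)(z_{t+2}−z̄) = 343.1322
Denominator Σ(z_t−z̄)² = 710.7273
r_2 = 343.1322 / 710.7273 = 0.483

0.483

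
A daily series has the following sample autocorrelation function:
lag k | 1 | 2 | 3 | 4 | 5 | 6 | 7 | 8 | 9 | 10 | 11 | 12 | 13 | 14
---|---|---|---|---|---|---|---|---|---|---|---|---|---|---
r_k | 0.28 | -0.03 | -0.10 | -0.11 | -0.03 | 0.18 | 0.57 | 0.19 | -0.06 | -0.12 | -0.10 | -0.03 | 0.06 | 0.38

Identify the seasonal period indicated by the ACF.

The largest autocorrelation is r_7 = 0.57, with a weaker echo at lag 14 (0.38); the remaining lags stay at or below 0.28.
The dominant spike at lag 7 indicates a seasonal period of 7.

7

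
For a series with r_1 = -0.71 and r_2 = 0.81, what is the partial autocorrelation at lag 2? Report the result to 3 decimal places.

0.617

φ_{22} = (r_2 − r_1²) / (1 − r_1²)
r_1² = (-0.71)² = 0.5041
Numerator = 0.81 − 0.5041 = 0.3059; denominator = 1 − 0.5041 = 0.4959
φ_{22} = 0.3059 / 0.4959 = 0.617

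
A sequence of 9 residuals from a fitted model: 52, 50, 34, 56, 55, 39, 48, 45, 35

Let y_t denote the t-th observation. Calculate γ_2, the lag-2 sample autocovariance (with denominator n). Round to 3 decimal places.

-23.000

Mean ȳ = (52 + 50 + 34 + 56 + 55 + 39 + 48 + 45 + 35)/9 = 46.0000
Σ_{t=1}^{7}(y_t−ȳ)(y_{t+2}−ȳ) = -207.0000
γ_2 = -207.0000 / 9 = -23.000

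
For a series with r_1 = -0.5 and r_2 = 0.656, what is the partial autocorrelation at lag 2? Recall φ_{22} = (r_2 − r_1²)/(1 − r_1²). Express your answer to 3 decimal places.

φ_{22} = (r_2 − r_1²) / (1 − r_1²)
r_1² = (-0.5)² = 0.25
Numerator = 0.656 − 0.2500 = 0.4060; denominator = 1 − 0.2500 = 0.7500
φ_{22} = 0.4060 / 0.7500 = 0.541

0.541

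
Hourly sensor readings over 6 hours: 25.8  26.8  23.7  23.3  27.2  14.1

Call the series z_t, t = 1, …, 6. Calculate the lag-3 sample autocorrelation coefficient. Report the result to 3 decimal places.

Mean z̄ = (25.8 + 26.8 + 23.7 + 23.3 + 27.2 + 14.1)/6 = 23.4833
Deviations from mean: 2.3167, 3.3167, 0.2167, -0.1833, 3.7167, -9.3833
Σ(z_t−z̄)(z_{t+3}−z̄) = (-0.4247) + (12.3269) + (-2.0331) = 9.8692
Denominator Σ(z_t−z̄)² = 118.3083
r_3 = 9.8692 / 118.3083 = 0.083

0.083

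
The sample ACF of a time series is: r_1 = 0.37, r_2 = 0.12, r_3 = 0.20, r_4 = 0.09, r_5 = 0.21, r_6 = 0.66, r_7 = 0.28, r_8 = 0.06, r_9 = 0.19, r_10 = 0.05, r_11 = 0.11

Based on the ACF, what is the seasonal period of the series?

The largest autocorrelation is r_6 = 0.66; the remaining lags stay at or below 0.37. The elevated value at lag 1 (0.37), dropping to 0.12 at lag 2, reflects decaying short-term dependence rather than seasonality.
The dominant spike at lag 6 indicates a seasonal period of 6.

6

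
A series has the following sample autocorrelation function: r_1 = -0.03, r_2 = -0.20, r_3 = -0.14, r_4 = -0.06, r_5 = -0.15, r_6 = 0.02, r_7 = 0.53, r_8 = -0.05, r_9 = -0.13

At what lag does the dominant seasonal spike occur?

The largest autocorrelation is r_7 = 0.53; the remaining lags stay at or below 0.02.
The dominant spike at lag 7 indicates a seasonal period of 7.

7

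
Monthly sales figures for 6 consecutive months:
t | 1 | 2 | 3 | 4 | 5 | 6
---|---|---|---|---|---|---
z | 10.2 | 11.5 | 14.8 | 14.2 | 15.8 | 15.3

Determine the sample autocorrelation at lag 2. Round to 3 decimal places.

-0.068

Mean z̄ = (10.2 + 11.5 + 14.8 + 14.2 + 15.8 + 15.3)/6 = 13.6333
Deviations from mean: -3.4333, -2.1333, 1.1667, 0.5667, 2.1667, 1.6667
Σ(z_t−z̄)(z_{t+2}−z̄) = (-4.0056) + (-1.2089) + (2.5278) + (0.9444) = -1.7422
Denominator Σ(z_t−z̄)² = 25.4933
r_2 = -1.7422 / 25.4933 = -0.068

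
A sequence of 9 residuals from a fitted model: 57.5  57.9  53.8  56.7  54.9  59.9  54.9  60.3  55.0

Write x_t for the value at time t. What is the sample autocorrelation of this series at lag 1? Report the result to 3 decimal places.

Mean x̄ = (57.5 + 57.9 + 53.8 + 56.7 + 54.9 + 59.9 + 54.9 + 60.3 + 55.0)/9 = 56.7667
Numerator Σ_{t=1}^{8}(x_t−x̄)(x_{t+1}−x̄) = -26.7444
Denominator Σ(x_t−x̄)² = 43.0200
r_1 = -26.7444 / 43.0200 = -0.622

-0.622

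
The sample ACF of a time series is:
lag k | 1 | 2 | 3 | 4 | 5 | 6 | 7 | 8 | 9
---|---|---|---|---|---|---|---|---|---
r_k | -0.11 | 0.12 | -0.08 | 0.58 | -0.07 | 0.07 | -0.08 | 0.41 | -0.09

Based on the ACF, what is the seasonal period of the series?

The largest autocorrelation is r_4 = 0.58, with a weaker echo at lag 8 (0.41); the remaining lags stay at or below 0.12.
The dominant spike at lag 4 indicates a seasonal period of 4.

4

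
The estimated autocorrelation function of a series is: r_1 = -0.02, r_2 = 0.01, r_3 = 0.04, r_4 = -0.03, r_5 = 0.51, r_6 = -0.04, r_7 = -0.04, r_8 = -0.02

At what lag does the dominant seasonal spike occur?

5

The largest autocorrelation is r_5 = 0.51; the remaining lags stay at or below 0.04.
The dominant spike at lag 5 indicates a seasonal period of 5.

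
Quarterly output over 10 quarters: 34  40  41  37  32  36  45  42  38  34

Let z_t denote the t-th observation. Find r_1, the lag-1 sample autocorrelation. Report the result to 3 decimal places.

Mean z̄ = (34 + 40 + 41 + 37 + 32 + 36 + 45 + 42 + 38 + 34)/10 = 37.9000
Numerator Σ_{t=1}^{9}(z_t−z̄)(z_{t+1}−z̄) = 27.6900
Denominator Σ(z_t−z̄)² = 150.9000
r_1 = 27.6900 / 150.9000 = 0.183

0.183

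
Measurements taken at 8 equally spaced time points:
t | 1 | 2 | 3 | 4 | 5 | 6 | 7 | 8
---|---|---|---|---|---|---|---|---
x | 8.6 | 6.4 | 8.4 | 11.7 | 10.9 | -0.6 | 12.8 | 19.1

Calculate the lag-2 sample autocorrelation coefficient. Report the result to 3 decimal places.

-0.541

Mean x̄ = (8.6 + 6.4 + 8.4 + 11.7 + 10.9 − 0.6 + 12.8 + 19.1)/8 = 9.6625
Deviations from mean: -1.0625, -3.2625, -1.2625, 2.0375, 1.2375, -10.2625, 3.1375, 9.4375
Σ(x_t−x̄)(x_{t+2}−x̄) = (1.3414) + (-6.6473) + (-1.5623) + (-20.9098) + (3.8827) + (-96.8523) = -120.7478
Denominator Σ(x_t−x̄)² = 223.2788
r_2 = -120.7478 / 223.2788 = -0.541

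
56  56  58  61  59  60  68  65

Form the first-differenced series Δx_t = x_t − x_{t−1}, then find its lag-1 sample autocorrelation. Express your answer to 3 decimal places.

-0.442

First differences Δx: 0, 2, 3, -2, 1, 8, -3
Mean of differences = 1.2857
Numerator Σ(Δx_t−Δx̄)(Δx_{t+1}−Δx̄) = -35.0816
Denominator Σ(Δx_t−Δx̄)² = 79.4286
r_1(Δx) = -35.0816 / 79.4286 = -0.442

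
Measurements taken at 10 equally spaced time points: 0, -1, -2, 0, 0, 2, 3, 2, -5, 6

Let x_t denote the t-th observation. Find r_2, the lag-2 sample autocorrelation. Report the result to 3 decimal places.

-0.025

Mean x̄ = (0 − 1 − 2 + 0 + 0 + 2 + 3 + 2 − 5 + 6)/10 = 0.5000
Numerator Σ_{t=1}^{8}(x_t−x̄)(x_{t+2}−x̄) = -2.0000
Denominator Σ(x_t−x̄)² = 80.5000
r_2 = -2.0000 / 80.5000 = -0.025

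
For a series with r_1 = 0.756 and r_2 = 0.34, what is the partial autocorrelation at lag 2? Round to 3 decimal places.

φ_{22} = (r_2 − r_1²) / (1 − r_1²)
r_1² = (0.756)² = 0.571536
Numerator = 0.34 − 0.5715 = -0.2315; denominator = 1 − 0.5715 = 0.4285
φ_{22} = -0.2315 / 0.4285 = -0.540

-0.540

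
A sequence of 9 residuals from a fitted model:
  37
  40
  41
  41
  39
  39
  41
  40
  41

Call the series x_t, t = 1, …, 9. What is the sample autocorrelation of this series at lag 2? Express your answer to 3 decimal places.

-0.330

Mean x̄ = (37 + 40 + 41 + 41 + 39 + 39 + 41 + 40 + 41)/9 = 39.8889
Σ(x_t−x̄)(x_{t+2}−x̄) = (-3.2099) + (0.1235) + (-0.9877) + (-0.9877) + (-0.9877) + (-0.0988) + (1.2346) = -4.9136
Denominator Σ(x_t−x̄)² = 14.8889
r_2 = -4.9136 / 14.8889 = -0.330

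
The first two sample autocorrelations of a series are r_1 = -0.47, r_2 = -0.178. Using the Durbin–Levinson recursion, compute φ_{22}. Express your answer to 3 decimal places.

-0.512

φ_{22} = (r_2 − r_1²) / (1 − r_1²)
r_1² = (-0.47)² = 0.2209
Numerator = -0.178 − 0.2209 = -0.3989; denominator = 1 − 0.2209 = 0.7791
φ_{22} = -0.3989 / 0.7791 = -0.512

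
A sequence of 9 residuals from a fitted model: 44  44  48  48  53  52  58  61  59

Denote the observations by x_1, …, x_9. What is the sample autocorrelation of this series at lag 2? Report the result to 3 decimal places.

0.330

Mean x̄ = (44 + 44 + 48 + 48 + 53 + 52 + 58 + 61 + 59)/9 = 51.8889
Σ(x_t−x̄)(x_{t+2}−x̄) = (30.6790) + (30.6790) + (-4.3210) + (-0.4321) + (6.7901) + (1.0123) + (43.4568) = 107.8642
Denominator Σ(x_t−x̄)² = 326.8889
r_2 = 107.8642 / 326.8889 = 0.330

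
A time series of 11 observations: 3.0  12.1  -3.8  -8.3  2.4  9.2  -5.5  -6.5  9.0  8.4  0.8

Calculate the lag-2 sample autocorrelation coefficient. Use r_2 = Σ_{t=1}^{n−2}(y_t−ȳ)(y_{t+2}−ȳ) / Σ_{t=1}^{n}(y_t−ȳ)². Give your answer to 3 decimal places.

-0.715

Mean ȳ = (3.0 + 12.1 − 3.8 − 8.3 + 2.4 + 9.2 − 5.5 − 6.5 + 9.0 + 8.4 + 0.8)/11 = 1.8909
Numerator Σ_{t=1}^{9}(y_t−ȳ)(y_{t+2}−ȳ) = -367.7429
Denominator Σ(y_t−ȳ)² = 514.5091
r_2 = -367.7429 / 514.5091 = -0.715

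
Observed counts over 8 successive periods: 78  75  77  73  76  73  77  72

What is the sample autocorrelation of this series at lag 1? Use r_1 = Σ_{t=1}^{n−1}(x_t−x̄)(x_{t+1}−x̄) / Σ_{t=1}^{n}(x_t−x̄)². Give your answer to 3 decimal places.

Mean x̄ = (78 + 75 + 77 + 73 + 76 + 73 + 77 + 72)/8 = 75.1250
Deviations from mean: 2.8750, -0.1250, 1.8750, -2.1250, 0.8750, -2.1250, 1.8750, -3.1250
Numerator Σ_{t=1}^{7}(x_t−x̄)(x_{t+1}−x̄) = -18.1406
Denominator Σ(x_t−x̄)² = 34.8750
r_1 = -18.1406 / 34.8750 = -0.520

-0.520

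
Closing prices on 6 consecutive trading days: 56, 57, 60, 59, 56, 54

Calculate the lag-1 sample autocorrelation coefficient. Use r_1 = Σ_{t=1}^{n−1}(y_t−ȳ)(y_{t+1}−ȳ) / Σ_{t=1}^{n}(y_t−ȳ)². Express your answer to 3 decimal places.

Mean ȳ = (56 + 57 + 60 + 59 + 56 + 54)/6 = 57.0000
Deviations from mean: -1.0000, 0.0000, 3.0000, 2.0000, -1.0000, -3.0000
Numerator Σ_{t=1}^{5}(y_t−ȳ)(y_{t+1}−ȳ) = 7.0000
Denominator Σ(y_t−ȳ)² = 24.0000
r_1 = 7.0000 / 24.0000 = 0.292

0.292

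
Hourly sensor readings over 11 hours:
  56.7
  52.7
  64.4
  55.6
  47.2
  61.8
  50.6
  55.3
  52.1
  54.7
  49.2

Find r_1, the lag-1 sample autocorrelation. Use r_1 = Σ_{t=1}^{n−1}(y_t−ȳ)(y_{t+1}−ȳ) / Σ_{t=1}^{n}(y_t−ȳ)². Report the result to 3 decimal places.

-0.408

Mean ȳ = (56.7 + 52.7 + 64.4 + 55.6 + 47.2 + 61.8 + 50.6 + 55.3 + 52.1 + 54.7 + 49.2)/11 = 54.5727
Numerator Σ_{t=1}^{10}(y_t−ȳ)(y_{t+1}−ȳ) = -107.5489
Denominator Σ(y_t−ȳ)² = 263.5618
r_1 = -107.5489 / 263.5618 = -0.408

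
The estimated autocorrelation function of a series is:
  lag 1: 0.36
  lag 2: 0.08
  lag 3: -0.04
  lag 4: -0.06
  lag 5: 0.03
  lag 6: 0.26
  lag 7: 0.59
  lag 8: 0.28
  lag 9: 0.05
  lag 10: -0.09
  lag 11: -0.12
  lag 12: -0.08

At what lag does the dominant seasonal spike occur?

7

The largest autocorrelation is r_7 = 0.59; the remaining lags stay at or below 0.36. The elevated value at lag 1 (0.36), dropping to 0.08 at lag 2, reflects decaying short-term dependence rather than seasonality.
The dominant spike at lag 7 indicates a seasonal period of 7.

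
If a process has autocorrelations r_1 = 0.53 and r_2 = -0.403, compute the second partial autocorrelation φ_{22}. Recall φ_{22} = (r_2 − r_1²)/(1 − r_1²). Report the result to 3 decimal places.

φ_{22} = (r_2 − r_1²) / (1 − r_1²)
r_1² = (0.53)² = 0.2809
Numerator = -0.403 − 0.2809 = -0.6839; denominator = 1 − 0.2809 = 0.7191
φ_{22} = -0.6839 / 0.7191 = -0.951

-0.951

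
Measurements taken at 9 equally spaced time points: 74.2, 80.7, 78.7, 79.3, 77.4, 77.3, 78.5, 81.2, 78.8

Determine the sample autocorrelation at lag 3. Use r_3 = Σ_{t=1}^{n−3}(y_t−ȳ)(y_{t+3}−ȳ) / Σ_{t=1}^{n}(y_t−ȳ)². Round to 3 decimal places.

-0.279

Mean ȳ = (74.2 + 80.7 + 78.7 + 79.3 + 77.4 + 77.3 + 78.5 + 81.2 + 78.8)/9 = 78.4556
Numerator Σ_{t=1}^{6}(y_t−ȳ)(y_{t+3}−ȳ) = -9.5026
Denominator Σ(y_t−ȳ)² = 34.0222
r_3 = -9.5026 / 34.0222 = -0.279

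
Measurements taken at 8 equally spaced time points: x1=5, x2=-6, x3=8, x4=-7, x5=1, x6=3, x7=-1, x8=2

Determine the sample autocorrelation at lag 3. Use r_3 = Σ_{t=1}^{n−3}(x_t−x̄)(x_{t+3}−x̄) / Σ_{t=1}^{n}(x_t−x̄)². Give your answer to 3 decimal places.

Mean x̄ = (5 − 6 + 8 − 7 + 1 + 3 − 1 + 2)/8 = 0.6250
Deviations from mean: 4.3750, -6.6250, 7.3750, -7.6250, 0.3750, 2.3750, -1.6250, 1.3750
Σ(x_t−x̄)(x_{t+3}−x̄) = (-33.3594) + (-2.4844) + (17.5156) + (12.3906) + (0.5156) = -5.4219
Denominator Σ(x_t−x̄)² = 185.8750
r_3 = -5.4219 / 185.8750 = -0.029

-0.029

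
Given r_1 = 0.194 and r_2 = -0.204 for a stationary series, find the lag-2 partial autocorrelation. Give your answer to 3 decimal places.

φ_{22} = (r_2 − r_1²) / (1 − r_1²)
r_1² = (0.194)² = 0.037636
Numerator = -0.204 − 0.0376 = -0.2416; denominator = 1 − 0.0376 = 0.9624
φ_{22} = -0.2416 / 0.9624 = -0.251

-0.251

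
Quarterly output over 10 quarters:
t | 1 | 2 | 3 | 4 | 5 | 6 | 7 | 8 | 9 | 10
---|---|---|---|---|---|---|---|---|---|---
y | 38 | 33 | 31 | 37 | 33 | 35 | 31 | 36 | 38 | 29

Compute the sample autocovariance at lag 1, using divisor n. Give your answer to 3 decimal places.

-3.521

Mean ȳ = (38 + 33 + 31 + 37 + 33 + 35 + 31 + 36 + 38 + 29)/10 = 34.1000
Σ_{t=1}^{9}(y_t−ȳ)(y_{t+1}−ȳ) = -35.2100
γ_1 = -35.2100 / 10 = -3.521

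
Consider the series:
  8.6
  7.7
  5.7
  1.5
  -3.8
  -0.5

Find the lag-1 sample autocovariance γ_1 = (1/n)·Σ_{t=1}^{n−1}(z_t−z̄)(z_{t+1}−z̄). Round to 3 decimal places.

11.517

Mean z̄ = (8.6 + 7.7 + 5.7 + 1.5 − 3.8 − 0.5)/6 = 3.2000
Deviations: 5.4000, 4.5000, 2.5000, -1.7000, -7.0000, -3.7000
Σ_{t=1}^{5}(z_t−z̄)(z_{t+1}−z̄) = 69.1000
γ_1 = 69.1000 / 6 = 11.517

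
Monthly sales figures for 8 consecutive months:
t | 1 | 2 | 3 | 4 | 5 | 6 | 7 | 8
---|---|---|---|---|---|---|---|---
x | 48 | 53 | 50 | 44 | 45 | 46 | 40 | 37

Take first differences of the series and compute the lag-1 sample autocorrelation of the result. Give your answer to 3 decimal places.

First differences Δx: 5, -3, -6, 1, 1, -6, -3
Mean of differences = -1.5714
Numerator Σ(Δx_t−Δx̄)(Δx_{t+1}−Δx̄) = -12.8980
Denominator Σ(Δx_t−Δx̄)² = 99.7143
r_1(Δx) = -12.8980 / 99.7143 = -0.129

-0.129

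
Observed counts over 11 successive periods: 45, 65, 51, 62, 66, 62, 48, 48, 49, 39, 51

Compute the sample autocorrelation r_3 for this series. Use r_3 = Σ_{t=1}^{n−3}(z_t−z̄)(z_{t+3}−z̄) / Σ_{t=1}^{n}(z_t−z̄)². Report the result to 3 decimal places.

-0.007

Mean z̄ = (45 + 65 + 51 + 62 + 66 + 62 + 48 + 48 + 49 + 39 + 51)/11 = 53.2727
Numerator Σ_{t=1}^{8}(z_t−z̄)(z_{t+3}−z̄) = -5.9504
Denominator Σ(z_t−z̄)² = 808.1818
r_3 = -5.9504 / 808.1818 = -0.007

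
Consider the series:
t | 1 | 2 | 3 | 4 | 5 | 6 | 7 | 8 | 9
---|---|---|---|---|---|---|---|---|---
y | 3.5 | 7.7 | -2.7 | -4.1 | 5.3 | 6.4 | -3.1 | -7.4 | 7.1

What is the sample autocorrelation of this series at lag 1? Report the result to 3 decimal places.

-0.095

Mean ȳ = (3.5 + 7.7 − 2.7 − 4.1 + 5.3 + 6.4 − 3.1 − 7.4 + 7.1)/9 = 1.4111
Numerator Σ_{t=1}^{8}(y_t−ȳ)(y_{t+1}−ȳ) = -24.9746
Denominator Σ(y_t−ȳ)² = 261.5489
r_1 = -24.9746 / 261.5489 = -0.095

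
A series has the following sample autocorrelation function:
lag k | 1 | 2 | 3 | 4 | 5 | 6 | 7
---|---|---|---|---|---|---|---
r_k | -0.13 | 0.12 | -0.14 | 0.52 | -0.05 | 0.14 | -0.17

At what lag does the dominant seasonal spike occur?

4

The largest autocorrelation is r_4 = 0.52; the remaining lags stay at or below 0.14.
The dominant spike at lag 4 indicates a seasonal period of 4.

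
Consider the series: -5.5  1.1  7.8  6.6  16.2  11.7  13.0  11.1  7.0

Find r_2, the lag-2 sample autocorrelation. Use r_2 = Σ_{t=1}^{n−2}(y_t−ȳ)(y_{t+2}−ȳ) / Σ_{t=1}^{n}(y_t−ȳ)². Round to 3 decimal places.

Mean ȳ = (-5.5 + 1.1 + 7.8 + 6.6 + 16.2 + 11.7 + 13.0 + 11.1 + 7.0)/9 = 7.6667
Numerator Σ_{t=1}^{7}(y_t−ȳ)(y_{t+2}−ȳ) = 57.8878
Denominator Σ(y_t−ȳ)² = 347.4000
r_2 = 57.8878 / 347.4000 = 0.167

0.167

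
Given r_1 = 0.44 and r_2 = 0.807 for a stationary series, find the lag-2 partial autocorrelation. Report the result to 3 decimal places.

0.761

φ_{22} = (r_2 − r_1²) / (1 − r_1²)
r_1² = (0.44)² = 0.1936
Numerator = 0.807 − 0.1936 = 0.6134; denominator = 1 − 0.1936 = 0.8064
φ_{22} = 0.6134 / 0.8064 = 0.761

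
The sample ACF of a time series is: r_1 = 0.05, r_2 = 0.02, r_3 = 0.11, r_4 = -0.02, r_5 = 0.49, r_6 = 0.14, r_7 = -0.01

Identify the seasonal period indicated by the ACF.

5

The largest autocorrelation is r_5 = 0.49; the remaining lags stay at or below 0.14.
The dominant spike at lag 5 indicates a seasonal period of 5.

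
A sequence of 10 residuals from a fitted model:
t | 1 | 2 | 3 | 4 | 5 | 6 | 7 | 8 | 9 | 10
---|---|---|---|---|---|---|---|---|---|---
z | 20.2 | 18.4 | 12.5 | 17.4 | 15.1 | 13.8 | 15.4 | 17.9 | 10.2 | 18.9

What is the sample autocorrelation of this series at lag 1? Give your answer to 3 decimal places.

-0.339

Mean z̄ = (20.2 + 18.4 + 12.5 + 17.4 + 15.1 + 13.8 + 15.4 + 17.9 + 10.2 + 18.9)/10 = 15.9800
Numerator Σ_{t=1}^{9}(z_t−z̄)(z_{t+1}−z̄) = -30.3064
Denominator Σ(z_t−z̄)² = 89.2760
r_1 = -30.3064 / 89.2760 = -0.339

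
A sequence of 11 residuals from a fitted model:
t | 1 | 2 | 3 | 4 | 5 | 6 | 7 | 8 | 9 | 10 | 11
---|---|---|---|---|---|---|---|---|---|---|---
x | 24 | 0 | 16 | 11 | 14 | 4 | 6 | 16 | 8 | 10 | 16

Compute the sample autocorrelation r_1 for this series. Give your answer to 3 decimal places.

-0.484

Mean x̄ = (24 + 0 + 16 + 11 + 14 + 4 + 6 + 16 + 8 + 10 + 16)/11 = 11.3636
Numerator Σ_{t=1}^{10}(x_t−x̄)(x_{t+1}−x̄) = -221.0413
Denominator Σ(x_t−x̄)² = 456.5455
r_1 = -221.0413 / 456.5455 = -0.484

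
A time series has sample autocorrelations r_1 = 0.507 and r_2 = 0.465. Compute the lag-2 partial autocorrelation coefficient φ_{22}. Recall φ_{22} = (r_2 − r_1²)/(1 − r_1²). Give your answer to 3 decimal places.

0.280

φ_{22} = (r_2 − r_1²) / (1 − r_1²)
r_1² = (0.507)² = 0.257049
Numerator = 0.465 − 0.2570 = 0.2080; denominator = 1 − 0.2570 = 0.7430
φ_{22} = 0.2080 / 0.7430 = 0.280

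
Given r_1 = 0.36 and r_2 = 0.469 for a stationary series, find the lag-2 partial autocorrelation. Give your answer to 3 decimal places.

φ_{22} = (r_2 − r_1²) / (1 − r_1²)
r_1² = (0.36)² = 0.1296
Numerator = 0.469 − 0.1296 = 0.3394; denominator = 1 − 0.1296 = 0.8704
φ_{22} = 0.3394 / 0.8704 = 0.390

0.390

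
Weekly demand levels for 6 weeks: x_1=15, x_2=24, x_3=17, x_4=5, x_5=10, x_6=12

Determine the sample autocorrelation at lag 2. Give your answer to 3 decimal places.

-0.389

Mean x̄ = (15 + 24 + 17 + 5 + 10 + 12)/6 = 13.8333
Σ(x_t−x̄)(x_{t+2}−x̄) = (3.6944) + (-89.8056) + (-12.1389) + (16.1944) = -82.0556
Denominator Σ(x_t−x̄)² = 210.8333
r_2 = -82.0556 / 210.8333 = -0.389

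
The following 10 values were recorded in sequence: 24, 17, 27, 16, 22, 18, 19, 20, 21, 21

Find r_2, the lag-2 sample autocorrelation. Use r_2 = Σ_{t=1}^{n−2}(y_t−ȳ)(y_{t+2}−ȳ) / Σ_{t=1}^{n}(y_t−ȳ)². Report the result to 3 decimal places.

0.584

Mean ȳ = (24 + 17 + 27 + 16 + 22 + 18 + 19 + 20 + 21 + 21)/10 = 20.5000
Numerator Σ_{t=1}^{8}(y_t−ȳ)(y_{t+2}−ȳ) = 57.5000
Denominator Σ(y_t−ȳ)² = 98.5000
r_2 = 57.5000 / 98.5000 = 0.584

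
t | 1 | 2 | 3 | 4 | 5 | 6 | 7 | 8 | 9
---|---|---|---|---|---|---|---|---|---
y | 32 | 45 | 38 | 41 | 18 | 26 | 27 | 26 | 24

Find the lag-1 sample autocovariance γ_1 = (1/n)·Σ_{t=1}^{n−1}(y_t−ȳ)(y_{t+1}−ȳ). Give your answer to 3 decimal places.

21.427

Mean ȳ = (32 + 45 + 38 + 41 + 18 + 26 + 27 + 26 + 24)/9 = 30.7778
Σ_{t=1}^{8}(y_t−ȳ)(y_{t+1}−ȳ) = 192.8395
γ_1 = 192.8395 / 9 = 21.427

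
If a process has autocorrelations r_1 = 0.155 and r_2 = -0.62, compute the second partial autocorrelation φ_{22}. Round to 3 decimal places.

-0.660

φ_{22} = (r_2 − r_1²) / (1 − r_1²)
r_1² = (0.155)² = 0.024025
Numerator = -0.62 − 0.0240 = -0.6440; denominator = 1 − 0.0240 = 0.9760
φ_{22} = -0.6440 / 0.9760 = -0.660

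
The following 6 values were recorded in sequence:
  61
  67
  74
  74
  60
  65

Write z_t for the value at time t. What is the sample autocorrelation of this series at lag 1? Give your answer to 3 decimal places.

Mean z̄ = (61 + 67 + 74 + 74 + 60 + 65)/6 = 66.8333
Deviations from mean: -5.8333, 0.1667, 7.1667, 7.1667, -6.8333, -1.8333
Numerator Σ_{t=1}^{5}(z_t−z̄)(z_{t+1}−z̄) = 15.1389
Denominator Σ(z_t−z̄)² = 186.8333
r_1 = 15.1389 / 186.8333 = 0.081

0.081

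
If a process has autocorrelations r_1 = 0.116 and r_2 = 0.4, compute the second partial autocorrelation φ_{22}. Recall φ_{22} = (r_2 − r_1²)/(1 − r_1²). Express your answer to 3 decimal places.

φ_{22} = (r_2 − r_1²) / (1 − r_1²)
r_1² = (0.116)² = 0.013456
Numerator = 0.4 − 0.0135 = 0.3865; denominator = 1 − 0.0135 = 0.9865
φ_{22} = 0.3865 / 0.9865 = 0.392

0.392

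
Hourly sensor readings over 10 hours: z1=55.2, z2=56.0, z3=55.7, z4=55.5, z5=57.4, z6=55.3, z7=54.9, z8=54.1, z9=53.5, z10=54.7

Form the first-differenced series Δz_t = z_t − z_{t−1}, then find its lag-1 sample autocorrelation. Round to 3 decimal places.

First differences Δz: 0.8, -0.3, -0.2, 1.9, -2.1, -0.4, -0.8, -0.6, 1.2
Mean of differences = -0.0556
Numerator Σ(Δz_t−Δz̄)(Δz_{t+1}−Δz̄) = -3.7720
Denominator Σ(Δz_t−Δz̄)² = 11.3622
r_1(Δz) = -3.7720 / 11.3622 = -0.332

-0.332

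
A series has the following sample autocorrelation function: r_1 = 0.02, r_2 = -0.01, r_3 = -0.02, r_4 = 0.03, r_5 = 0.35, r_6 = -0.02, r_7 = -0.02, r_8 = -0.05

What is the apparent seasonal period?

The largest autocorrelation is r_5 = 0.35; the remaining lags stay at or below 0.03.
The dominant spike at lag 5 indicates a seasonal period of 5.

5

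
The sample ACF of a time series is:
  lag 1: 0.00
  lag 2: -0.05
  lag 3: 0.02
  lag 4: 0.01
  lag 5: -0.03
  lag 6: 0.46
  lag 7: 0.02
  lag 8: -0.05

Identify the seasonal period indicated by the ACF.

The largest autocorrelation is r_6 = 0.46; the remaining lags stay at or below 0.02.
The dominant spike at lag 6 indicates a seasonal period of 6.

6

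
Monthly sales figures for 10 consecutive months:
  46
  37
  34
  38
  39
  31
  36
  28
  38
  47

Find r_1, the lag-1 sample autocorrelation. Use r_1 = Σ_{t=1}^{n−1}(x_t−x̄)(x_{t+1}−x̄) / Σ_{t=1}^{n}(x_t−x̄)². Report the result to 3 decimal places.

Mean x̄ = (46 + 37 + 34 + 38 + 39 + 31 + 36 + 28 + 38 + 47)/10 = 37.4000
Numerator Σ_{t=1}^{9}(x_t−x̄)(x_{t+1}−x̄) = 8.8400
Denominator Σ(x_t−x̄)² = 312.4000
r_1 = 8.8400 / 312.4000 = 0.028

0.028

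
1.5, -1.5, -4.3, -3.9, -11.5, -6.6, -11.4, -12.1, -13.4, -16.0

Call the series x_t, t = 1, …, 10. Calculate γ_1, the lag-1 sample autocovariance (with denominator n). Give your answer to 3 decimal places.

Mean x̄ = (1.5 − 1.5 − 4.3 − 3.9 − 11.5 − 6.6 − 11.4 − 12.1 − 13.4 − 16.0)/10 = -7.9200
Σ_{t=1}^{9}(x_t−x̄)(x_{t+1}−x̄) = 156.2896
γ_1 = 156.2896 / 10 = 15.629

15.629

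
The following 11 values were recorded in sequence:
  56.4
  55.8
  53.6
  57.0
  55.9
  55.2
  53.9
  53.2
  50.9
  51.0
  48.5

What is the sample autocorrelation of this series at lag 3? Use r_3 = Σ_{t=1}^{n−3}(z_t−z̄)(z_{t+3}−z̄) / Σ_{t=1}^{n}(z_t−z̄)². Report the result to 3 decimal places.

0.144

Mean z̄ = (56.4 + 55.8 + 53.6 + 57.0 + 55.9 + 55.2 + 53.9 + 53.2 + 50.9 + 51.0 + 48.5)/11 = 53.7636
Numerator Σ_{t=1}^{8}(z_t−z̄)(z_{t+3}−z̄) = 10.3615
Denominator Σ(z_t−z̄)² = 72.1055
r_3 = 10.3615 / 72.1055 = 0.144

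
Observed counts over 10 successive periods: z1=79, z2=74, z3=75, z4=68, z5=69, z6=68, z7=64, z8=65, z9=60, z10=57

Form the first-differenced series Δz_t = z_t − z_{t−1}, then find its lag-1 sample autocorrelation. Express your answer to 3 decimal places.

First differences Δz: -5, 1, -7, 1, -1, -4, 1, -5, -3
Mean of differences = -2.4444
Numerator Σ(Δz_t−Δz̄)(Δz_{t+1}−Δz̄) = -50.1975
Denominator Σ(Δz_t−Δz̄)² = 74.2222
r_1(Δz) = -50.1975 / 74.2222 = -0.676

-0.676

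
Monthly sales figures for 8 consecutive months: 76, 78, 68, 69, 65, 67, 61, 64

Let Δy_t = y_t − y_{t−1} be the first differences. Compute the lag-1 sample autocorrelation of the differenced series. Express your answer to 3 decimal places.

-0.697

First differences Δy: 2, -10, 1, -4, 2, -6, 3
Mean of differences = -1.7143
Numerator Σ(Δy_t−Δȳ)(Δy_{t+1}−Δȳ) = -104.0816
Denominator Σ(Δy_t−Δȳ)² = 149.4286
r_1(Δy) = -104.0816 / 149.4286 = -0.697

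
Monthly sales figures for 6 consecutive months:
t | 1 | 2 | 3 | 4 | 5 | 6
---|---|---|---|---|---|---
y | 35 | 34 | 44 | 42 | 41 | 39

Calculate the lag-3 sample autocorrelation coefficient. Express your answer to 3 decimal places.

-0.280

Mean ȳ = (35 + 34 + 44 + 42 + 41 + 39)/6 = 39.1667
Deviations from mean: -4.1667, -5.1667, 4.8333, 2.8333, 1.8333, -0.1667
Σ(y_t−ȳ)(y_{t+3}−ȳ) = (-11.8056) + (-9.4722) + (-0.8056) = -22.0833
Denominator Σ(y_t−ȳ)² = 78.8333
r_3 = -22.0833 / 78.8333 = -0.280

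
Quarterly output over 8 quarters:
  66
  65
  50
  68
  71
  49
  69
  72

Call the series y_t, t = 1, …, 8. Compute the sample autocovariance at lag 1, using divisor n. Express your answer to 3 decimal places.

-22.883

Mean ȳ = (66 + 65 + 50 + 68 + 71 + 49 + 69 + 72)/8 = 63.7500
Σ_{t=1}^{7}(y_t−ȳ)(y_{t+1}−ȳ) = -183.0625
γ_1 = -183.0625 / 8 = -22.883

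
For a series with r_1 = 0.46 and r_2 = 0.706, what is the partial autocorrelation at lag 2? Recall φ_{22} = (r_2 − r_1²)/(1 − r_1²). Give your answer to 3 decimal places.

0.627

φ_{22} = (r_2 − r_1²) / (1 − r_1²)
r_1² = (0.46)² = 0.2116
Numerator = 0.706 − 0.2116 = 0.4944; denominator = 1 − 0.2116 = 0.7884
φ_{22} = 0.4944 / 0.7884 = 0.627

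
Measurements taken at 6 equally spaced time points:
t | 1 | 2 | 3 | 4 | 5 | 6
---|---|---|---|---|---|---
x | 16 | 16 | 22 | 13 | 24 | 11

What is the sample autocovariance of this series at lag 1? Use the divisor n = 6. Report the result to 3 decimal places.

-15.667

Mean x̄ = (16 + 16 + 22 + 13 + 24 + 11)/6 = 17.0000
Deviations: -1.0000, -1.0000, 5.0000, -4.0000, 7.0000, -6.0000
Σ_{t=1}^{5}(x_t−x̄)(x_{t+1}−x̄) = -94.0000
γ_1 = -94.0000 / 6 = -15.667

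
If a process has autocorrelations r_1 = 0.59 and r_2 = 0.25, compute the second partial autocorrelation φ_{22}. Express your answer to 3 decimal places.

φ_{22} = (r_2 − r_1²) / (1 − r_1²)
r_1² = (0.59)² = 0.3481
Numerator = 0.25 − 0.3481 = -0.0981; denominator = 1 − 0.3481 = 0.6519
φ_{22} = -0.0981 / 0.6519 = -0.150

-0.150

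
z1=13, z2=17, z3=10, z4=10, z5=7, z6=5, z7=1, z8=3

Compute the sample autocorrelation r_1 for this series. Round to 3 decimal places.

0.625

Mean z̄ = (13 + 17 + 10 + 10 + 7 + 5 + 1 + 3)/8 = 8.2500
Deviations from mean: 4.7500, 8.7500, 1.7500, 1.7500, -1.2500, -3.2500, -7.2500, -5.2500
Numerator Σ_{t=1}^{7}(z_t−z̄)(z_{t+1}−z̄) = 123.4375
Denominator Σ(z_t−z̄)² = 197.5000
r_1 = 123.4375 / 197.5000 = 0.625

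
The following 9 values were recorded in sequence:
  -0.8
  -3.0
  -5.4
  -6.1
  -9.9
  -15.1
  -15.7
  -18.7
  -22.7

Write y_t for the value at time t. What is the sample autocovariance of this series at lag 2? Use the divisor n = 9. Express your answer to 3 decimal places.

18.135

Mean ȳ = (-0.8 − 3.0 − 5.4 − 6.1 − 9.9 − 15.1 − 15.7 − 18.7 − 22.7)/9 = -10.8222
Σ_{t=1}^{7}(y_t−ȳ)(y_{t+2}−ȳ) = 163.2190
γ_2 = 163.2190 / 9 = 18.135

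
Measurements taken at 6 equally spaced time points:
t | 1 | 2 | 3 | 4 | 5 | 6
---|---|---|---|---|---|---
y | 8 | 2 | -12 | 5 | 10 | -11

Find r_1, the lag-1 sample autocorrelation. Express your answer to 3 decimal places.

-0.284

Mean ȳ = (8 + 2 − 12 + 5 + 10 − 11)/6 = 0.3333
Σ(y_t−ȳ)(y_{t+1}−ȳ) = (12.7778) + (-20.5556) + (-57.5556) + (45.1111) + (-109.5556) = -129.7778
Denominator Σ(y_t−ȳ)² = 457.3333
r_1 = -129.7778 / 457.3333 = -0.284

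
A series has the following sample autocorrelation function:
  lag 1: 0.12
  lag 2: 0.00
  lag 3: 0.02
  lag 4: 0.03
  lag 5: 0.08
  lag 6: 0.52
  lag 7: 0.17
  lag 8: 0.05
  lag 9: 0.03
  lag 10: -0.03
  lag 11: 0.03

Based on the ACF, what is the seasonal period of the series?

The largest autocorrelation is r_6 = 0.52; the remaining lags stay at or below 0.17.
The dominant spike at lag 6 indicates a seasonal period of 6.

6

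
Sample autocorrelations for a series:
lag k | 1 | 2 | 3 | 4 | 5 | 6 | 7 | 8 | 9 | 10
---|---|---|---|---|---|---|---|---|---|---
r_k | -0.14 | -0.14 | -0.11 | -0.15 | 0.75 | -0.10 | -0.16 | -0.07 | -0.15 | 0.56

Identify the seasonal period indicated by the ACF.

5

The largest autocorrelation is r_5 = 0.75, with a weaker echo at lag 10 (0.56); the remaining lags stay at or below -0.07.
The dominant spike at lag 5 indicates a seasonal period of 5.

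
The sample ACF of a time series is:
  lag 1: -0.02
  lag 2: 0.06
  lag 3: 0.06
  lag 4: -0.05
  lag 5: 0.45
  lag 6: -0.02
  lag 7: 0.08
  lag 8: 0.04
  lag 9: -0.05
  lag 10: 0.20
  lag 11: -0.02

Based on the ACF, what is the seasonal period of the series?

5

The largest autocorrelation is r_5 = 0.45, with a weaker echo at lag 10 (0.20); the remaining lags stay at or below 0.08.
The dominant spike at lag 5 indicates a seasonal period of 5.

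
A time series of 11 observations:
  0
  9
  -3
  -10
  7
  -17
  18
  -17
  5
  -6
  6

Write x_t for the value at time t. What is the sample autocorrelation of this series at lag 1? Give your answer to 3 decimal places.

Mean x̄ = (0 + 9 − 3 − 10 + 7 − 17 + 18 − 17 + 5 − 6 + 6)/11 = -0.7273
Numerator Σ_{t=1}^{10}(x_t−x̄)(x_{t+1}−x̄) = -959.7107
Denominator Σ(x_t−x̄)² = 1232.1818
r_1 = -959.7107 / 1232.1818 = -0.779

-0.779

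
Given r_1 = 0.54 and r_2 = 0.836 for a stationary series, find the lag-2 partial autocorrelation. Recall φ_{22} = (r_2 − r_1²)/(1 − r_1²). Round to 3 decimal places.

0.768

φ_{22} = (r_2 − r_1²) / (1 − r_1²)
r_1² = (0.54)² = 0.2916
Numerator = 0.836 − 0.2916 = 0.5444; denominator = 1 − 0.2916 = 0.7084
φ_{22} = 0.5444 / 0.7084 = 0.768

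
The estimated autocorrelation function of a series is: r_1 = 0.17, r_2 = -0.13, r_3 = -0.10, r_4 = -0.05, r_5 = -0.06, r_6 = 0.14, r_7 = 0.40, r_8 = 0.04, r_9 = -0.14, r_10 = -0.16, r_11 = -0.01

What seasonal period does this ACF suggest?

7

The largest autocorrelation is r_7 = 0.40; the remaining lags stay at or below 0.17.
The dominant spike at lag 7 indicates a seasonal period of 7.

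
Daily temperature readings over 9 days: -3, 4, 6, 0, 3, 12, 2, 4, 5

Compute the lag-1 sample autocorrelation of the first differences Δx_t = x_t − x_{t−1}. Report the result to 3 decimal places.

First differences Δx: 7, 2, -6, 3, 9, -10, 2, 1
Mean of differences = 1.0000
Numerator Σ(Δx_t−Δx̄)(Δx_{t+1}−Δx̄) = -98.0000
Denominator Σ(Δx_t−Δx̄)² = 276.0000
r_1(Δx) = -98.0000 / 276.0000 = -0.355

-0.355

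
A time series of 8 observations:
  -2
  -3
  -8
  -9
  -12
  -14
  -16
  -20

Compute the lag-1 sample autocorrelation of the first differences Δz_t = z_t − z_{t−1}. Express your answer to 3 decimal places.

-0.659

First differences Δz: -1, -5, -1, -3, -2, -2, -4
Mean of differences = -2.5714
Numerator Σ(Δz_t−Δz̄)(Δz_{t+1}−Δz̄) = -9.0408
Denominator Σ(Δz_t−Δz̄)² = 13.7143
r_1(Δz) = -9.0408 / 13.7143 = -0.659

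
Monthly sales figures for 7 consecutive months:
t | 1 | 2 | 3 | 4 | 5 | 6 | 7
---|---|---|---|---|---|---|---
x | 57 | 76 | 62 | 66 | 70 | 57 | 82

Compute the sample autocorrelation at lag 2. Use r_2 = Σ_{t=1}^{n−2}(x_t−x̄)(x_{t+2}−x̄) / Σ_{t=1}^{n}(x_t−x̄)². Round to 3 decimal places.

Mean x̄ = (57 + 76 + 62 + 66 + 70 + 57 + 82)/7 = 67.1429
Deviations from mean: -10.1429, 8.8571, -5.1429, -1.1429, 2.8571, -10.1429, 14.8571
Numerator Σ_{t=1}^{5}(x_t−x̄)(x_{t+2}−x̄) = 81.3878
Denominator Σ(x_t−x̄)² = 540.8571
r_2 = 81.3878 / 540.8571 = 0.150

0.150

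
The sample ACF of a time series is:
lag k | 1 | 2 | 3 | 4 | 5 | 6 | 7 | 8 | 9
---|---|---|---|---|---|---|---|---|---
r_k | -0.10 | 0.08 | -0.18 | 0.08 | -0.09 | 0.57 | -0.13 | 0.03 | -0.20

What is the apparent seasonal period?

The largest autocorrelation is r_6 = 0.57; the remaining lags stay at or below 0.08.
The dominant spike at lag 6 indicates a seasonal period of 6.

6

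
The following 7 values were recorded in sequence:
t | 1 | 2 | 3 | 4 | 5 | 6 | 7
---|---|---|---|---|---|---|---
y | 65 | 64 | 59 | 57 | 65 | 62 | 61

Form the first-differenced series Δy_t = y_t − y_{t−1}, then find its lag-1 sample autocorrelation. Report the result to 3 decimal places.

-0.235

First differences Δy: -1, -5, -2, 8, -3, -1
Mean of differences = -0.6667
Numerator Σ(Δy_t−Δȳ)(Δy_{t+1}−Δȳ) = -23.7778
Denominator Σ(Δy_t−Δȳ)² = 101.3333
r_1(Δy) = -23.7778 / 101.3333 = -0.235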